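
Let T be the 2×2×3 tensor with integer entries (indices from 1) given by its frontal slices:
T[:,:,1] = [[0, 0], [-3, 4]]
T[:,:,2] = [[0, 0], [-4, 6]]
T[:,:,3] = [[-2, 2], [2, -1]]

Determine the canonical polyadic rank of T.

3

Lower bound: in the mode-3 unfolding of T (rows indexed by k, columns by (i,j)) the 3×3 minor on rows k ∈ {1, 2, 3}, columns (i,j) ∈ {(1,1), (2,1), (2,2)} is det [[0, -3, 4], [0, -4, 6], [-2, 2, -1]] = 4 ≠ 0, so that unfolding has rank ≥ 3 and hence rank(T) ≥ 3 (CP rank is at least every unfolding rank, though it can be larger).
Upper bound: T is a sum of 3 rank-1 terms, T = [0, 1] ⊗ [1, -2] ⊗ [-1, -2, -1] + [0, 1] ⊗ [1, -1] ⊗ [-2, -2, -1] + [1, -2] ⊗ [1, -1] ⊗ [0, 0, -2] (one valid choice — decompositions are not unique — normalised so each a, b is primitive with positive first nonzero entry; check it by expanding all entries), so rank(T) ≤ 3.
These bounds meet, so rank(T) = 3.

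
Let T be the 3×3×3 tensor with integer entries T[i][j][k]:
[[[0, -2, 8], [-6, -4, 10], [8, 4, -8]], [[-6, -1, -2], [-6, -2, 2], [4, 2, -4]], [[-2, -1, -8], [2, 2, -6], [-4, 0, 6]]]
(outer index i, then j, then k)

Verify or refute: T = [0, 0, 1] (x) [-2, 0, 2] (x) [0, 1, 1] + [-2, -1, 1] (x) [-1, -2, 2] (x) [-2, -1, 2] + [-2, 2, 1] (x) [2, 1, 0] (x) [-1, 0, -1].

Reconstruct entry (2,0,0) from the claimed factors: Σₗ aₗ[2]bₗ[0]cₗ[0] = (1)·(-2)·(0) + (1)·(-1)·(-2) + (1)·(2)·(-1) = 0, but T[2,0,0] = -2. The claim is false.

No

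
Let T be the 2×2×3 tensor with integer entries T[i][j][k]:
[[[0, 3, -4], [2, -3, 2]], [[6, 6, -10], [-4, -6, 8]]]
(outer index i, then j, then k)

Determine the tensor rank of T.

3

Lower bound: the mode-3 unfolding of T (rows indexed by k, columns by (i,j) = (0,0), (0,1), (1,0), (1,1)) is [[0, 2, 6, -4], [3, -3, 6, -6], [-4, 2, -10, 8]].
There the 3×3 minor on rows k ∈ {0, 1, 2}, columns (i,j) ∈ {(0,0), (0,1), (1,0)} is det [[0, 2, 6], [3, -3, 6], [-4, 2, -10]] = -24 ≠ 0, so this unfolding has rank ≥ 3; CP rank is at least every unfolding rank, so rank(T) ≥ 3. (This is only a lower bound: in general the CP rank may exceed every unfolding rank, so we still need to exhibit 3 rank-1 terms summing to T.)
Upper bound: T is a sum of 3 rank-1 terms, T = [1, -2] ∘ [1, -1] ∘ [-2, -1, 2] + [1, 1] ∘ [1, -2] ∘ [-2, 0, 2] + [1, 1] ∘ [1, -1] ∘ [4, 4, -8] (written with every a and b primitive with positive leading entry and the scale carried by c; CP decompositions are not unique, and this one is verified by expanding entrywise), so rank(T) ≤ 3.
These bounds meet, so rank(T) = 3.
Check entry T[1,0,1] = 6: (-2)·(1)·(-1) + (1)·(1)·(0) + (1)·(1)·(4) = 6.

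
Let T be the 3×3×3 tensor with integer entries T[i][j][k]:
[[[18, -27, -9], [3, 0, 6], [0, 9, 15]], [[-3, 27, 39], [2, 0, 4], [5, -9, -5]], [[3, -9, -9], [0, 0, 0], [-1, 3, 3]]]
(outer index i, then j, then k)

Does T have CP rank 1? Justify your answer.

The mode-3 unfolding of T (rows indexed by k, columns by (i,j) = (0,0), (0,1), (0,2), (1,0), (1,1), (1,2), (2,0), (2,1), (2,2)) is [[18, 3, 0, -3, 2, 5, 3, 0, -1], [-27, 0, 9, 27, 0, -9, -9, 0, 3], [-9, 6, 15, 39, 4, -5, -9, 0, 3]].
There the 2×2 minor on rows k ∈ {0, 1}, columns (i,j) ∈ {(0,0), (0,1)} is det [[18, 3], [-27, 0]] = 81 ≠ 0, so this unfolding has rank ≥ 2; CP rank is at least every unfolding rank, so rank(T) ≥ 2.
In particular rank(T) ≥ 2 > 1, so T is not rank-1.

No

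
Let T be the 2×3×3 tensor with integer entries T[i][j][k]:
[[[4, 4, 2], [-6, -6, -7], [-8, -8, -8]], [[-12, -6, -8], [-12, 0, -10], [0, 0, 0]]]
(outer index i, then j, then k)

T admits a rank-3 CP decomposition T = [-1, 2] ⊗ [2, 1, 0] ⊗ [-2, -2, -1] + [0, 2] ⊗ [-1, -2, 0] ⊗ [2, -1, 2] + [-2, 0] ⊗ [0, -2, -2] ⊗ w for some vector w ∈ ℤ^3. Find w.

Subtract the known terms from T to get the rank-1 residual R = [-2, 0] ⊗ [0, -2, -2] ⊗ w, so R[i,j,k] = a[i]·b[j]·w[k]. Pick indices with nonzero a[0]·b[1] = (-2)·(-2) = 4. Only the fibre through (0,1,·) is needed: R[0,1,:] = T[0,1,:] − Σₗ aₗ[0]bₗ[1]cₗ = [-6, -6, -7] − (-1)·(1)·[-2, -2, -1] − (0)·(-2)·[2, -1, 2] = [-8, -8, -8]. Then w[k] = R[0,1,k] / 4 for each k, giving w = [-8, -8, -8] / 4 = [-2, -2, -2].

w = [-2, -2, -2]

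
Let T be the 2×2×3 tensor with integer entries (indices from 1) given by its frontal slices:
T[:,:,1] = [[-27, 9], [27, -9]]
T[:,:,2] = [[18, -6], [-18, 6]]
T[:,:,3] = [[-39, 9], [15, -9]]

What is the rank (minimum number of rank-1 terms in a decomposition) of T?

2

Lower bound: the mode-1 unfolding of T (rows indexed by i, columns by (j,k) = (1,1), (1,2), (1,3), (2,1), (2,2), (2,3)) is [[-27, 18, -39, 9, -6, 9], [27, -18, 15, -9, 6, -9]].
There the 2×2 minor on rows i ∈ {1, 2}, columns (j,k) ∈ {(1,1), (1,3)} is det [[-27, -39], [27, 15]] = 648 ≠ 0, so this unfolding has rank ≥ 2; CP rank is at least every unfolding rank, so rank(T) ≥ 2. (Unfolding ranks only ever bound the CP rank from below — rank(T) can be strictly larger than all of them — so the matching upper bound has to come from an explicit 2-term decomposition.)
Upper bound — finding two terms. Write S_k = T[:,:,k] for the frontal slices: S₁ = [[-27, 9], [27, -9]], S₂ = [[18, -6], [-18, 6]], S₃ = [[-39, 9], [15, -9]].
If T = a₁ (x) b₁ (x) c₁ + a₂ (x) b₂ (x) c₂ then each S_k = c₁[k]·a₁b₁ᵀ + c₂[k]·a₂b₂ᵀ. S₁ and S₃ are linearly independent, so a₁b₁ᵀ and a₂b₂ᵀ must span the same plane of matrices: they are the rank-1 matrices of the form x·S₁ + y·S₃.
det(x·S₁ + y·S₃) is 216·xy + 216·y² = 216·(y)(x + y), vanishing at (x:y) = (1:0) and (1:-1).
M₁ = S₁ = [[-27, 9], [27, -9]] = (-9)·[1, -1][3, -1]ᵀ and M₂ = S₁ − S₃ = [[12, 0], [12, 0]] = 12·[1, 1][1, 0]ᵀ, so take a₁ = [1, -1], b₁ = [3, -1], a₂ = [1, 1], b₂ = [1, 0].
Each slice is an integer combination of E₁ = a₁b₁ᵀ and E₂ = a₂b₂ᵀ: S₁ = −9·E₁, S₂ = 6·E₁, S₃ = −9·E₁ − 12·E₂; reading off coefficients, c₁ = [-9, 6, -9] and c₂ = [0, 0, -12].
Hence T = [1, -1] (x) [3, -1] (x) [-9, 6, -9] + [1, 1] (x) [1, 0] (x) [0, 0, -12], so rank(T) ≤ 2.
These bounds meet, so rank(T) = 2.
Check entry T[2,1,3] = 15: (-1)·(3)·(-9) + (1)·(1)·(-12) = 15.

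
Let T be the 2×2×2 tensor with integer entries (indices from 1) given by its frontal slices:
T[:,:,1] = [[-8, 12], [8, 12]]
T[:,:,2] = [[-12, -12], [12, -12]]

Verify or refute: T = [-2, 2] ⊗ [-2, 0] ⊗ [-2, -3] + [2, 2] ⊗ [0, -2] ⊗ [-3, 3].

Yes

Reconstruct entrywise from the claimed factors. For example, T[1,1,1] = -8 and Σₗ aₗ[1]bₗ[1]cₗ[1] = (-2)·(-2)·(-2) + (2)·(0)·(-3) = -8; checking all 8 entries, every one matches. The claim holds.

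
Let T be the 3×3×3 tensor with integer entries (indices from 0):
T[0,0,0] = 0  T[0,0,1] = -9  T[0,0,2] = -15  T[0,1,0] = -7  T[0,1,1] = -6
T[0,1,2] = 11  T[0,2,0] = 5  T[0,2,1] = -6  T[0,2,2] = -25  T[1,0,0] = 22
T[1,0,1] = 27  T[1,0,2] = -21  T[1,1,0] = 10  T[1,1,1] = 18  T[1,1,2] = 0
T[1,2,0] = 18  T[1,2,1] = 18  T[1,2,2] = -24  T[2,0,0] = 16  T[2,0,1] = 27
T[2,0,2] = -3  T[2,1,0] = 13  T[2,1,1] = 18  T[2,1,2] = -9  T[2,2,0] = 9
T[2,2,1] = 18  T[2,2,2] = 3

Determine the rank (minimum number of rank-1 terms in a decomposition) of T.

Lower bound: the mode-2 unfolding of T (rows indexed by j, columns by (i,k) = (0,0), (0,1), (0,2), (1,0), (1,1), (1,2), (2,0), (2,1), (2,2)) is [[0, -9, -15, 22, 27, -21, 16, 27, -3], [-7, -6, 11, 10, 18, 0, 13, 18, -9], [5, -6, -25, 18, 18, -24, 9, 18, 3]].
There the 2×2 minor on rows j ∈ {0, 1}, columns (i,k) ∈ {(0,0), (0,1)} is det [[0, -9], [-7, -6]] = -63 ≠ 0, so this unfolding has rank ≥ 2; CP rank is at least every unfolding rank, so rank(T) ≥ 2. (This is only a lower bound: in general the CP rank may exceed every unfolding rank, so we still need to exhibit 2 rank-1 terms summing to T.)
Upper bound — finding two terms. Write S_k = T[:,:,k] for the frontal slices: S₀ = [[0, -7, 5], [22, 10, 18], [16, 13, 9]], S₁ = [[-9, -6, -6], [27, 18, 18], [27, 18, 18]], S₂ = [[-15, 11, -25], [-21, 0, -24], [-3, -9, 3]].
If T = a₁ ⊗ b₁ ⊗ c₁ + a₂ ⊗ b₂ ⊗ c₂ then each S_k = c₁[k]·a₁b₁ᵀ + c₂[k]·a₂b₂ᵀ. S₀ and S₁ are linearly independent, so a₁b₁ᵀ and a₂b₂ᵀ must span the same plane of matrices: they are the rank-1 matrices of the form x·S₀ + y·S₁.
The 2×2 minor of x·S₀ + y·S₁ on rows {0,1}, columns {0,1} is 154·x² + 231·xy = 77·(2·x + 3·y)(x), vanishing at (x:y) = (3:-2) and (0:1).
M₁ = 3·S₀ − 2·S₁ = [[18, -9, 27], [12, -6, 18], [-6, 3, -9]] = 3·[3, 2, -1][2, -1, 3]ᵀ and M₂ = S₁ = [[-9, -6, -6], [27, 18, 18], [27, 18, 18]] = (-3)·[1, -3, -3][3, 2, 2]ᵀ, so take a₁ = [3, 2, -1], b₁ = [2, -1, 3], a₂ = [1, -3, -3], b₂ = [3, 2, 2].
Each slice is an integer combination of E₁ = a₁b₁ᵀ and E₂ = a₂b₂ᵀ: S₀ = E₁ − 2·E₂, S₁ = −3·E₂, S₂ = −3·E₁ + E₂; reading off coefficients, c₁ = [1, 0, -3] and c₂ = [-2, -3, 1].
Hence T = [3, 2, -1] ⊗ [2, -1, 3] ⊗ [1, 0, -3] + [1, -3, -3] ⊗ [3, 2, 2] ⊗ [-2, -3, 1], so rank(T) ≤ 2.
These bounds meet, so rank(T) = 2.

2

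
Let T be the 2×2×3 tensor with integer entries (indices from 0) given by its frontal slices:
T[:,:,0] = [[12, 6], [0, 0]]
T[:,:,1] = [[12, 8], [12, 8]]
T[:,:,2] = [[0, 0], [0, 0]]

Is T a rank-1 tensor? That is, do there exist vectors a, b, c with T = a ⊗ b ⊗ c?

No

The mode-1 unfolding of T (rows indexed by i, columns by (j,k) = (0,0), (0,1), (0,2), (1,0), (1,1), (1,2)) is [[12, 12, 0, 6, 8, 0], [0, 12, 0, 0, 8, 0]].
There the 2×2 minor on rows i ∈ {0, 1}, columns (j,k) ∈ {(0,0), (0,1)} is det [[12, 12], [0, 12]] = 144 ≠ 0, so this unfolding has rank ≥ 2; CP rank is at least every unfolding rank, so rank(T) ≥ 2.
In particular rank(T) ≥ 2 > 1, so T is not rank-1.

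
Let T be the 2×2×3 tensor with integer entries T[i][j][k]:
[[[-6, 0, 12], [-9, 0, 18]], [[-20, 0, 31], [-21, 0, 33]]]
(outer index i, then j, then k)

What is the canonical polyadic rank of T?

2

Lower bound: the mode-1 unfolding of T (rows indexed by i, columns by (j,k) = (0,0), (0,1), (0,2), (1,0), (1,1), (1,2)) is [[-6, 0, 12, -9, 0, 18], [-20, 0, 31, -21, 0, 33]].
There the 2×2 minor on rows i ∈ {0, 1}, columns (j,k) ∈ {(0,0), (0,2)} is det [[-6, 12], [-20, 31]] = 54 ≠ 0, so this unfolding has rank ≥ 2; CP rank is at least every unfolding rank, so rank(T) ≥ 2. (This is only a lower bound: in general the CP rank may exceed every unfolding rank, so we still need to exhibit 2 rank-1 terms summing to T.)
Upper bound — finding two terms. Write S_k = T[:,:,k] for the frontal slices: S₀ = [[-6, -9], [-20, -21]], S₁ = [[0, 0], [0, 0]], S₂ = [[12, 18], [31, 33]].
If T = a₁ ⊗ b₁ ⊗ c₁ + a₂ ⊗ b₂ ⊗ c₂ then each S_k = c₁[k]·a₁b₁ᵀ + c₂[k]·a₂b₂ᵀ. S₀ and S₂ are linearly independent, so a₁b₁ᵀ and a₂b₂ᵀ must span the same plane of matrices: they are the rank-1 matrices of the form x·S₀ + y·S₂.
det(x·S₀ + y·S₂) is −54·x² + 189·xy − 162·y² = (-27)·(2·x − 3·y)(x − 2·y), vanishing at (x:y) = (3:2) and (2:1).
M₁ = 3·S₀ + 2·S₂ = [[6, 9], [2, 3]] = (3, 1)(2, 3)ᵀ and M₂ = 2·S₀ + S₂ = [[0, 0], [-9, -9]] = (-9)·(0, 1)(1, 1)ᵀ, so take a₁ = (3, 1), b₁ = (2, 3), a₂ = (0, 1), b₂ = (1, 1).
Each slice is an integer combination of E₁ = a₁b₁ᵀ and E₂ = a₂b₂ᵀ: S₀ = −E₁ − 18·E₂, S₁ = 0, S₂ = 2·E₁ + 27·E₂; reading off coefficients, c₁ = (-1, 0, 2) and c₂ = (-18, 0, 27).
Hence T = (3, 1) ⊗ (2, 3) ⊗ (-1, 0, 2) + (0, 1) ⊗ (1, 1) ⊗ (-18, 0, 27), so rank(T) ≤ 2.
These bounds meet, so rank(T) = 2.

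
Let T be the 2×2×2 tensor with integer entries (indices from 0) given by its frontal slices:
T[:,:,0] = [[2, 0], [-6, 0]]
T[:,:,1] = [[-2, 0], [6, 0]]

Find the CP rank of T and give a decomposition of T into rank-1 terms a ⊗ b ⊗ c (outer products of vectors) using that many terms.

rank(T) = 1

Lower bound: T ≠ 0 (e.g. T[0,0,0] = 2), so rank(T) ≥ 1.
Upper bound: if T = a ⊗ b ⊗ c then every fibre of T is a multiple of the corresponding factor, so read the factors off the fibres through the nonzero entry T[0,0,0] = 2.
The mode-1 fibre T[:,0,0] = [2, -6] gives a = [1, -3] (primitive direction); the mode-2 fibre T[0,:,0] = [2, 0] gives b = [1, 0]; then c[k] = T[0,0,k] / (a[0]·b[0]) = [2, -2] / 1 = [2, -2].
Expanding [1, -3] ⊗ [1, 0] ⊗ [2, -2] reproduces all 8 entries of T, so T = [1, -3] ⊗ [1, 0] ⊗ [2, -2] and rank(T) ≤ 1.
These bounds meet, so rank(T) = 1.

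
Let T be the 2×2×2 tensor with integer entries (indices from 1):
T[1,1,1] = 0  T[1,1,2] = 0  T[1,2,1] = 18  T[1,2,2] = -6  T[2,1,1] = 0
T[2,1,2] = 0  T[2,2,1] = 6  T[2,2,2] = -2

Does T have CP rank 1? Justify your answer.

Yes

If T = a ⊗ b ⊗ c then every fibre of T is a multiple of the corresponding factor, so read the factors off the fibres through the nonzero entry T[1,2,1] = 18.
The mode-1 fibre T[:,2,1] = [18, 6] gives a = [3, 1] (primitive direction); the mode-2 fibre T[1,:,1] = [0, 18] gives b = [0, 1]; then c[k] = T[1,2,k] / (a[1]·b[2]) = [18, -6] / 3 = [6, -2].
Expanding [3, 1] ⊗ [0, 1] ⊗ [6, -2] reproduces all 8 entries of T, so T = [3, 1] ⊗ [0, 1] ⊗ [6, -2] and rank(T) ≤ 1.
Equivalently every frontal slice T[:,:,k] is c[k] times the rank-1 matrix [3, 1] ⊗ [0, 1]. So T has rank 1 (it is nonzero).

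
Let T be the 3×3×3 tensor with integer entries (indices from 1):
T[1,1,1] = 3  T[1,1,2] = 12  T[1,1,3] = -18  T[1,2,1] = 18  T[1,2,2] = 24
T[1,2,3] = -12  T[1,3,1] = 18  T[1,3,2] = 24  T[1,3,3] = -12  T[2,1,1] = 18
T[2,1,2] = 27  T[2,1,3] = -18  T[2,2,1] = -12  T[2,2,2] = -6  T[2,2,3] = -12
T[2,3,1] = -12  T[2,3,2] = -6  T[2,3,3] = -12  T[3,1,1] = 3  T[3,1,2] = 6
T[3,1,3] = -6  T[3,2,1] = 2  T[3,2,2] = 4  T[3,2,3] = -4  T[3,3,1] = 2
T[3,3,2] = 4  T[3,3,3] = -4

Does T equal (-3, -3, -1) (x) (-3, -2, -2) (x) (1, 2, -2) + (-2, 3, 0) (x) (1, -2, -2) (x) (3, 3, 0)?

Yes

Reconstruct entrywise from the claimed factors. For example, T[3,1,3] = -6 and Σₗ aₗ[3]bₗ[1]cₗ[3] = (-1)·(-3)·(-2) + (0)·(1)·(0) = -6; checking all 27 entries, every one matches. The claim holds.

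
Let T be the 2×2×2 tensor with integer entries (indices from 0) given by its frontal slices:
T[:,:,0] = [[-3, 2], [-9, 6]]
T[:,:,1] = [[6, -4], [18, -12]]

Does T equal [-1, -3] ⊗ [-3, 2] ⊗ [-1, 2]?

Yes

Reconstruct entrywise from the claimed factors. For example, T[0,0,0] = -3 and Σₗ aₗ[0]bₗ[0]cₗ[0] = (-1)·(-3)·(-1) = -3; checking all 8 entries, every one matches. The claim holds.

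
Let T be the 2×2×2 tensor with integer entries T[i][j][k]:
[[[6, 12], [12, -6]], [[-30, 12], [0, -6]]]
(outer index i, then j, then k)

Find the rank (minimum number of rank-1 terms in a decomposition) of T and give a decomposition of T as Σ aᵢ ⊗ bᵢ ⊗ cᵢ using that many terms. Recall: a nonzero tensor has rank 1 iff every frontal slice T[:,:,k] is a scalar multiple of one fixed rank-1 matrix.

rank(T) = 2

Lower bound: in the mode-2 unfolding of T (rows indexed by j, columns by (i,k)) the 2×2 minor on rows j ∈ {0, 1}, columns (i,k) ∈ {(0,0), (0,1)} is det [[6, 12], [12, -6]] = -180 ≠ 0, so that unfolding has rank ≥ 2 and hence rank(T) ≥ 2 (CP rank is at least every unfolding rank, though it can be larger).
Upper bound: with S_k = T[:,:,k], the two rank-1 terms a₁b₁ᵀ, a₂b₂ᵀ are the rank-1 members of the pencil x·S₀ + y·S₁.
det(x·S₀ + y·S₁) is 360·x² − 360·xy = 360·(x − y)(x), vanishing at (x:y) = (1:1) and (0:1).
M₁ = S₀ + S₁ = [[18, 6], [-18, -6]] = 6·[1, -1][3, 1]ᵀ and M₂ = S₁ = [[12, -6], [12, -6]] = 6·[1, 1][2, -1]ᵀ, so take a₁ = [1, -1], b₁ = [3, 1], a₂ = [1, 1], b₂ = [2, -1].
Each slice is an integer combination of E₁ = a₁b₁ᵀ and E₂ = a₂b₂ᵀ: S₀ = 6·E₁ − 6·E₂, S₁ = 6·E₂; reading off coefficients, c₁ = [6, 0] and c₂ = [-6, 6].
Hence T = [1, -1] ⊗ [3, 1] ⊗ [6, 0] + [1, 1] ⊗ [2, -1] ⊗ [-6, 6], so rank(T) ≤ 2.
These bounds meet, so rank(T) = 2.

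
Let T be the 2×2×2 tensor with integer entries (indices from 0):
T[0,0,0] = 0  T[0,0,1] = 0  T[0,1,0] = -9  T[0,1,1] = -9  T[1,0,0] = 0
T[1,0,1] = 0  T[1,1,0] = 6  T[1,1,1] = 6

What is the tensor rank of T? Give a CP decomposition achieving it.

rank(T) = 1

Lower bound: T ≠ 0 (e.g. T[0,1,0] = -9), so rank(T) ≥ 1.
Upper bound: the mode-1 fibre T[:,1,0] = [-9, 6] gives a = (3, -2) (primitive direction); the mode-2 fibre T[0,:,0] = [0, -9] gives b = (0, 1); then c[k] = T[0,1,k] / (a[0]·b[1]) = [-9, -9] / 3 = (-3, -3).
Expanding (3, -2) (x) (0, 1) (x) (-3, -3) reproduces all 8 entries of T, so T = (3, -2) (x) (0, 1) (x) (-3, -3) and rank(T) ≤ 1.
These bounds meet, so rank(T) = 1.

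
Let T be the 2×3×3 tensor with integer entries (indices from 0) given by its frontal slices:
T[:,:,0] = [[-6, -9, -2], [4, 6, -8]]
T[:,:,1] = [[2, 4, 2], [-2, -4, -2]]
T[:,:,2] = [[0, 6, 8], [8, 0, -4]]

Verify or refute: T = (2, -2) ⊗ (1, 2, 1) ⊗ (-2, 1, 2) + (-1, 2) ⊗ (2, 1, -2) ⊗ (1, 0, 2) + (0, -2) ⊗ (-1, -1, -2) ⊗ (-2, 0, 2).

Reconstruct entrywise from the claimed factors. For example, T[0,0,0] = -6 and Σₗ aₗ[0]bₗ[0]cₗ[0] = (2)·(1)·(-2) + (-1)·(2)·(1) + (0)·(-1)·(-2) = -6; checking all 18 entries, every one matches. The claim holds.

Yes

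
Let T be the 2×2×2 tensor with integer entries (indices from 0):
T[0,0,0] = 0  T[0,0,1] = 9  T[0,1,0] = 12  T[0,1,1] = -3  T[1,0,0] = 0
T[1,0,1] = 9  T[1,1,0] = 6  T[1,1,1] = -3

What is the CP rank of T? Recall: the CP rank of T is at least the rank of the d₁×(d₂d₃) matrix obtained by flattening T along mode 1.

2

Lower bound: the mode-3 unfolding of T (rows indexed by k, columns by (i,j) = (0,0), (0,1), (1,0), (1,1)) is [[0, 12, 0, 6], [9, -3, 9, -3]].
There the 2×2 minor on rows k ∈ {0, 1}, columns (i,j) ∈ {(0,0), (0,1)} is det [[0, 12], [9, -3]] = -108 ≠ 0, so this unfolding has rank ≥ 2; CP rank is at least every unfolding rank, so rank(T) ≥ 2. (Unfolding ranks only ever bound the CP rank from below — rank(T) can be strictly larger than all of them — so the matching upper bound has to come from an explicit 2-term decomposition.)
Upper bound — finding two terms. Write S_k = T[:,:,k] for the frontal slices: S₀ = [[0, 12], [0, 6]], S₁ = [[9, -3], [9, -3]].
If T = a₁ ∘ b₁ ∘ c₁ + a₂ ∘ b₂ ∘ c₂ then each S_k = c₁[k]·a₁b₁ᵀ + c₂[k]·a₂b₂ᵀ. S₀ and S₁ are linearly independent, so a₁b₁ᵀ and a₂b₂ᵀ must span the same plane of matrices: they are the rank-1 matrices of the form x·S₀ + y·S₁.
det(x·S₀ + y·S₁) is −54·xy = (-54)·(y)(x), vanishing at (x:y) = (1:0) and (0:1).
M₁ = S₀ = [[0, 12], [0, 6]] = 6·[2, 1][0, 1]ᵀ and M₂ = S₁ = [[9, -3], [9, -3]] = 3·[1, 1][3, -1]ᵀ, so take a₁ = [2, 1], b₁ = [0, 1], a₂ = [1, 1], b₂ = [3, -1].
Each slice is an integer combination of E₁ = a₁b₁ᵀ and E₂ = a₂b₂ᵀ: S₀ = 6·E₁, S₁ = 3·E₂; reading off coefficients, c₁ = [6, 0] and c₂ = [0, 3].
Hence T = [2, 1] ∘ [0, 1] ∘ [6, 0] + [1, 1] ∘ [3, -1] ∘ [0, 3], so rank(T) ≤ 2.
These bounds meet, so rank(T) = 2.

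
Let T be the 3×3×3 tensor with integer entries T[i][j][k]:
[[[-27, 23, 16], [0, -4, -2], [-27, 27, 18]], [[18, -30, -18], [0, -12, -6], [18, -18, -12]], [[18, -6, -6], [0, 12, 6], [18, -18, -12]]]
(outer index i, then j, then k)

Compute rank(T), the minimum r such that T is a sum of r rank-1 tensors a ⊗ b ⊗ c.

Lower bound: the mode-3 unfolding of T (rows indexed by k, columns by (i,j) = (0,0), (0,1), (0,2), (1,0), (1,1), (1,2), (2,0), (2,1), (2,2)) is [[-27, 0, -27, 18, 0, 18, 18, 0, 18], [23, -4, 27, -30, -12, -18, -6, 12, -18], [16, -2, 18, -18, -6, -12, -6, 6, -12]].
There the 2×2 minor on rows k ∈ {0, 1}, columns (i,j) ∈ {(0,0), (0,1)} is det [[-27, 0], [23, -4]] = 108 ≠ 0, so this unfolding has rank ≥ 2; CP rank is at least every unfolding rank, so rank(T) ≥ 2. (This is only a lower bound: in general the CP rank may exceed every unfolding rank, so we still need to exhibit 2 rank-1 terms summing to T.)
Upper bound — finding two terms. Write S_k = T[:,:,k] for the frontal slices: S₀ = [[-27, 0, -27], [18, 0, 18], [18, 0, 18]], S₁ = [[23, -4, 27], [-30, -12, -18], [-6, 12, -18]], S₂ = [[16, -2, 18], [-18, -6, -12], [-6, 6, -12]].
If T = a₁ ⊗ b₁ ⊗ c₁ + a₂ ⊗ b₂ ⊗ c₂ then each S_k = c₁[k]·a₁b₁ᵀ + c₂[k]·a₂b₂ᵀ. S₀ and S₁ are linearly independent, so a₁b₁ᵀ and a₂b₂ᵀ must span the same plane of matrices: they are the rank-1 matrices of the form x·S₀ + y·S₁.
The 2×2 minor of x·S₀ + y·S₁ on rows {0,1}, columns {0,1} is 396·xy − 396·y² = 396·(x − y)(y), vanishing at (x:y) = (1:1) and (1:0).
M₁ = S₀ + S₁ = [[-4, -4, 0], [-12, -12, 0], [12, 12, 0]] = (-4)·[1, 3, -3][1, 1, 0]ᵀ and M₂ = S₀ = [[-27, 0, -27], [18, 0, 18], [18, 0, 18]] = (-9)·[3, -2, -2][1, 0, 1]ᵀ, so take a₁ = [1, 3, -3], b₁ = [1, 1, 0], a₂ = [3, -2, -2], b₂ = [1, 0, 1].
Each slice is an integer combination of E₁ = a₁b₁ᵀ and E₂ = a₂b₂ᵀ: S₀ = −9·E₂, S₁ = −4·E₁ + 9·E₂, S₂ = −2·E₁ + 6·E₂; reading off coefficients, c₁ = [0, -4, -2] and c₂ = [-9, 9, 6].
Hence T = [1, 3, -3] ⊗ [1, 1, 0] ⊗ [0, -4, -2] + [3, -2, -2] ⊗ [1, 0, 1] ⊗ [-9, 9, 6], so rank(T) ≤ 2.
These bounds meet, so rank(T) = 2.
Check entry T[1,1,2] = -6: (3)·(1)·(-2) + (-2)·(0)·(6) = -6.

2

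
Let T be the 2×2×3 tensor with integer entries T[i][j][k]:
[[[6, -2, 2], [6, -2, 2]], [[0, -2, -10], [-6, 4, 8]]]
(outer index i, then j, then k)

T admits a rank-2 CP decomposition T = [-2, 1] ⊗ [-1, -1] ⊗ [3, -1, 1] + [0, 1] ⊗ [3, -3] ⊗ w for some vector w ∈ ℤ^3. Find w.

Subtract the known terms from T to get the rank-1 residual R = [0, 1] ⊗ [3, -3] ⊗ w, so R[i,j,k] = a[i]·b[j]·w[k]. Pick indices with nonzero a[1]·b[0] = (1)·(3) = 3. Only the fibre through (1,0,·) is needed: R[1,0,:] = T[1,0,:] − Σₗ aₗ[1]bₗ[0]cₗ = [0, -2, -10] − (1)·(-1)·[3, -1, 1] = [3, -3, -9]. Then w[k] = R[1,0,k] / 3 for each k, giving w = [3, -3, -9] / 3 = [1, -1, -3].

w = [1, -1, -3]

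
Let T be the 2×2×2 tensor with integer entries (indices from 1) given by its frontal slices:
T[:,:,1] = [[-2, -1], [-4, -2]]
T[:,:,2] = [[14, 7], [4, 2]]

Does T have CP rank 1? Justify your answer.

No

The mode-1 unfolding of T (rows indexed by i, columns by (j,k) = (1,1), (1,2), (2,1), (2,2)) is [[-2, 14, -1, 7], [-4, 4, -2, 2]].
There the 2×2 minor on rows i ∈ {1, 2}, columns (j,k) ∈ {(1,1), (1,2)} is det [[-2, 14], [-4, 4]] = 48 ≠ 0, so this unfolding has rank ≥ 2; CP rank is at least every unfolding rank, so rank(T) ≥ 2.
In particular rank(T) ≥ 2 > 1, so T is not rank-1.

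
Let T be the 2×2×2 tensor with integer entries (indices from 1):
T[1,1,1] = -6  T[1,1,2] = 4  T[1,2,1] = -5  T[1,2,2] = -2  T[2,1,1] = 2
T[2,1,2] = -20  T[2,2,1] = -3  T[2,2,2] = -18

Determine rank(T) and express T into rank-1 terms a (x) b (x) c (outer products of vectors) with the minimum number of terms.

rank(T) = 2

Lower bound: in the mode-2 unfolding of T (rows indexed by j, columns by (i,k)) the 2×2 minor on rows j ∈ {1, 2}, columns (i,k) ∈ {(1,1), (1,2)} is det [[-6, 4], [-5, -2]] = 32 ≠ 0, so that unfolding has rank ≥ 2 and hence rank(T) ≥ 2 (CP rank is at least every unfolding rank, though it can be larger).
Upper bound: with S_k = T[:,:,k], the two rank-1 terms a₁b₁ᵀ, a₂b₂ᵀ are the rank-1 members of the pencil x·S₁ + y·S₂.
det(x·S₁ + y·S₂) is 28·x² − 112·y² = 28·(x − 2·y)(x + 2·y), vanishing at (x:y) = (2:1) and (2:-1).
M₁ = 2·S₁ + S₂ = [[-8, -12], [-16, -24]] = (-4)·[1, 2][2, 3]ᵀ and M₂ = 2·S₁ − S₂ = [[-16, -8], [24, 12]] = (-4)·[2, -3][2, 1]ᵀ, so take a₁ = [1, 2], b₁ = [2, 3], a₂ = [2, -3], b₂ = [2, 1].
Each slice is an integer combination of E₁ = a₁b₁ᵀ and E₂ = a₂b₂ᵀ: S₁ = −E₁ − E₂, S₂ = −2·E₁ + 2·E₂; reading off coefficients, c₁ = [-1, -2] and c₂ = [-1, 2].
Hence T = [1, 2] (x) [2, 3] (x) [-1, -2] + [2, -3] (x) [2, 1] (x) [-1, 2], so rank(T) ≤ 2.
These bounds meet, so rank(T) = 2.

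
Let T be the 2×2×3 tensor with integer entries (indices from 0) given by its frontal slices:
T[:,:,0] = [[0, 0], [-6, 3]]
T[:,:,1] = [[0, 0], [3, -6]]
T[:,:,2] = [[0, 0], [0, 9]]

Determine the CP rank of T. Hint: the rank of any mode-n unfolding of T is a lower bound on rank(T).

2

Lower bound: the mode-2 unfolding of T (rows indexed by j, columns by (i,k) = (0,0), (0,1), (0,2), (1,0), (1,1), (1,2)) is [[0, 0, 0, -6, 3, 0], [0, 0, 0, 3, -6, 9]].
There the 2×2 minor on rows j ∈ {0, 1}, columns (i,k) ∈ {(1,0), (1,1)} is det [[-6, 3], [3, -6]] = 27 ≠ 0, so this unfolding has rank ≥ 2; CP rank is at least every unfolding rank, so rank(T) ≥ 2. (This is only a lower bound: in general the CP rank may exceed every unfolding rank, so we still need to exhibit 2 rank-1 terms summing to T.)
Upper bound — finding two terms. Every mode-1 slice of T is a multiple of one matrix: T[i,:,:] = a[i]·M with a = (0, 1) and M = [[-6, 3, 0], [3, -6, 9]] (rows indexed by j, columns by k). So it suffices to write M as a sum of two rank-1 matrices.
Splitting M by its rows (j = 0, 1), M = (1, 0)(-6, 3, 0)ᵀ + (0, 1)(3, -6, 9)ᵀ.
Hence T = (0, 1) ⊗ (1, 0) ⊗ (-6, 3, 0) + (0, 1) ⊗ (0, 1) ⊗ (3, -6, 9), so rank(T) ≤ 2.
These bounds meet, so rank(T) = 2.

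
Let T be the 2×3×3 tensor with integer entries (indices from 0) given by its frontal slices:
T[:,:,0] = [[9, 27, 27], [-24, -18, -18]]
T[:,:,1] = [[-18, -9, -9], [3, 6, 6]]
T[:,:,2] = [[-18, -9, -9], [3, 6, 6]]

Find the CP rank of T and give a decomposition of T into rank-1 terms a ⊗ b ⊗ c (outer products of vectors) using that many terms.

Lower bound: the mode-3 unfolding of T (rows indexed by k, columns by (i,j) = (0,0), (0,1), (0,2), (1,0), (1,1), (1,2)) is [[9, 27, 27, -24, -18, -18], [-18, -9, -9, 3, 6, 6], [-18, -9, -9, 3, 6, 6]].
There the 2×2 minor on rows k ∈ {0, 1}, columns (i,j) ∈ {(0,0), (0,1)} is det [[9, 27], [-18, -9]] = 405 ≠ 0, so this unfolding has rank ≥ 2; CP rank is at least every unfolding rank, so rank(T) ≥ 2. (Flattening ranks never certify an upper bound on CP rank; for that we must actually write T with 2 rank-1 terms.)
Upper bound — finding two terms. Write S_k = T[:,:,k] for the frontal slices: S₀ = [[9, 27, 27], [-24, -18, -18]], S₁ = [[-18, -9, -9], [3, 6, 6]], S₂ = [[-18, -9, -9], [3, 6, 6]].
If T = a₁ ⊗ b₁ ⊗ c₁ + a₂ ⊗ b₂ ⊗ c₂ then each S_k = c₁[k]·a₁b₁ᵀ + c₂[k]·a₂b₂ᵀ. S₀ and S₁ are linearly independent, so a₁b₁ᵀ and a₂b₂ᵀ must span the same plane of matrices: they are the rank-1 matrices of the form x·S₀ + y·S₁.
The 2×2 minor of x·S₀ + y·S₁ on rows {0,1}, columns {0,1} is 486·x² + 81·xy − 81·y² = 81·(3·x − y)(2·x + y), vanishing at (x:y) = (1:3) and (1:-2).
M₁ = S₀ + 3·S₁ = [[-45, 0, 0], [-15, 0, 0]] = (-15)·(3, 1)(1, 0, 0)ᵀ and M₂ = S₀ − 2·S₁ = [[45, 45, 45], [-30, -30, -30]] = 15·(3, -2)(1, 1, 1)ᵀ, so take a₁ = (3, 1), b₁ = (1, 0, 0), a₂ = (3, -2), b₂ = (1, 1, 1).
Each slice is an integer combination of E₁ = a₁b₁ᵀ and E₂ = a₂b₂ᵀ: S₀ = −6·E₁ + 9·E₂, S₁ = −3·E₁ − 3·E₂, S₂ = −3·E₁ − 3·E₂; reading off coefficients, c₁ = (-6, -3, -3) and c₂ = (9, -3, -3).
Hence T = (3, 1) ⊗ (1, 0, 0) ⊗ (-6, -3, -3) + (3, -2) ⊗ (1, 1, 1) ⊗ (9, -3, -3), so rank(T) ≤ 2.
These bounds meet, so rank(T) = 2.

rank(T) = 2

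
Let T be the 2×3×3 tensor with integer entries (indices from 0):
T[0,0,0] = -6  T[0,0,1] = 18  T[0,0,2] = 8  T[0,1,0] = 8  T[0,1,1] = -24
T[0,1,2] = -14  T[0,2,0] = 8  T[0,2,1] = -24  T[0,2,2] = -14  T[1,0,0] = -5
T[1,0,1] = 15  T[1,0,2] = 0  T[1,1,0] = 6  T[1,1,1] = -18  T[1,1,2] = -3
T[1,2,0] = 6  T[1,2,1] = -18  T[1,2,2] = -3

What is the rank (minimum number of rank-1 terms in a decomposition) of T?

2

Lower bound: the mode-1 unfolding of T (rows indexed by i, columns by (j,k) = (0,0), (0,1), (0,2), (1,0), (1,1), (1,2), (2,0), (2,1), (2,2)) is [[-6, 18, 8, 8, -24, -14, 8, -24, -14], [-5, 15, 0, 6, -18, -3, 6, -18, -3]].
There the 2×2 minor on rows i ∈ {0, 1}, columns (j,k) ∈ {(0,0), (0,2)} is det [[-6, 8], [-5, 0]] = 40 ≠ 0, so this unfolding has rank ≥ 2; CP rank is at least every unfolding rank, so rank(T) ≥ 2. (Flattening ranks never certify an upper bound on CP rank; for that we must actually write T with 2 rank-1 terms.)
Upper bound — finding two terms. Write S_k = T[:,:,k] for the frontal slices: S₀ = [[-6, 8, 8], [-5, 6, 6]], S₁ = [[18, -24, -24], [15, -18, -18]], S₂ = [[8, -14, -14], [0, -3, -3]].
If T = a₁ ⊗ b₁ ⊗ c₁ + a₂ ⊗ b₂ ⊗ c₂ then each S_k = c₁[k]·a₁b₁ᵀ + c₂[k]·a₂b₂ᵀ. S₀ and S₂ are linearly independent, so a₁b₁ᵀ and a₂b₂ᵀ must span the same plane of matrices: they are the rank-1 matrices of the form x·S₀ + y·S₂.
The 2×2 minor of x·S₀ + y·S₂ on rows {0,1}, columns {0,1} is 4·x² − 4·xy − 24·y² = 4·(x − 3·y)(x + 2·y), vanishing at (x:y) = (3:1) and (2:-1).
M₁ = 3·S₀ + S₂ = [[-10, 10, 10], [-15, 15, 15]] = (-5)·[2, 3][1, -1, -1]ᵀ and M₂ = 2·S₀ − S₂ = [[-20, 30, 30], [-10, 15, 15]] = (-5)·[2, 1][2, -3, -3]ᵀ, so take a₁ = [2, 3], b₁ = [1, -1, -1], a₂ = [2, 1], b₂ = [2, -3, -3].
Each slice is an integer combination of E₁ = a₁b₁ᵀ and E₂ = a₂b₂ᵀ: S₀ = −E₁ − E₂, S₁ = 3·E₁ + 3·E₂, S₂ = −2·E₁ + 3·E₂; reading off coefficients, c₁ = [-1, 3, -2] and c₂ = [-1, 3, 3].
Hence T = [2, 3] ⊗ [1, -1, -1] ⊗ [-1, 3, -2] + [2, 1] ⊗ [2, -3, -3] ⊗ [-1, 3, 3], so rank(T) ≤ 2.
These bounds meet, so rank(T) = 2.
Check entry T[1,0,0] = -5: (3)·(1)·(-1) + (1)·(2)·(-1) = -5.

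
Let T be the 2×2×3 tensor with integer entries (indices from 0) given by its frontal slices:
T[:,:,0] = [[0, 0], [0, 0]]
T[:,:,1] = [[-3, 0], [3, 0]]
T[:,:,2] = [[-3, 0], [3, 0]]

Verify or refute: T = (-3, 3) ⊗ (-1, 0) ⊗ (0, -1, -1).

Yes

Reconstruct entrywise from the claimed factors. For example, T[0,1,1] = 0 and Σₗ aₗ[0]bₗ[1]cₗ[1] = (-3)·(0)·(-1) = 0; checking all 12 entries, every one matches. The claim holds.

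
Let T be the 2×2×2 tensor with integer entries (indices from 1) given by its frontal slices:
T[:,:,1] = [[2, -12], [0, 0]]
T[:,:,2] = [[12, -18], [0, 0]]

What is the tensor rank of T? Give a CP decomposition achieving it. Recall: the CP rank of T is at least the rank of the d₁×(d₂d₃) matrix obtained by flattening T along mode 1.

Lower bound: the mode-3 unfolding of T (rows indexed by k, columns by (i,j) = (1,1), (1,2), (2,1), (2,2)) is [[2, -12, 0, 0], [12, -18, 0, 0]].
There the 2×2 minor on rows k ∈ {1, 2}, columns (i,j) ∈ {(1,1), (1,2)} is det [[2, -12], [12, -18]] = 108 ≠ 0, so this unfolding has rank ≥ 2; CP rank is at least every unfolding rank, so rank(T) ≥ 2. (Flattening ranks never certify an upper bound on CP rank; for that we must actually write T with 2 rank-1 terms.)
Upper bound — finding two terms. Every mode-1 slice of T is a multiple of one matrix: T[i,:,:] = a[i]·M with a = (1, 0) and M = [[2, 12], [-12, -18]] (rows indexed by j, columns by k). So it suffices to write M as a sum of two rank-1 matrices.
Splitting M by its rows (j = 1, 2), M = (1, 0)(2, 12)ᵀ + (0, 1)(-12, -18)ᵀ.
Hence T = (1, 0) ⊗ (1, 0) ⊗ (2, 12) + (1, 0) ⊗ (0, 1) ⊗ (-12, -18), so rank(T) ≤ 2.
These bounds meet, so rank(T) = 2.
Check entry T[1,2,2] = -18: (1)·(0)·(12) + (1)·(1)·(-18) = -18.

rank(T) = 2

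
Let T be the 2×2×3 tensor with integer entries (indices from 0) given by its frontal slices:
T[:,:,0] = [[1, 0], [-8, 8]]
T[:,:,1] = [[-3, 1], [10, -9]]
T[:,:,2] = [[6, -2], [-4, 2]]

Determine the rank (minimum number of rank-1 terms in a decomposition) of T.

3

Lower bound: the mode-3 unfolding of T (rows indexed by k, columns by (i,j) = (0,0), (0,1), (1,0), (1,1)) is [[1, 0, -8, 8], [-3, 1, 10, -9], [6, -2, -4, 2]].
There the 3×3 minor on rows k ∈ {0, 1, 2}, columns (i,j) ∈ {(0,0), (0,1), (1,0)} is det [[1, 0, -8], [-3, 1, 10], [6, -2, -4]] = 16 ≠ 0, so this unfolding has rank ≥ 3; CP rank is at least every unfolding rank, so rank(T) ≥ 3. (This is only a lower bound: in general the CP rank may exceed every unfolding rank, so we still need to exhibit 3 rank-1 terms summing to T.)
Upper bound: T is a sum of 3 rank-1 terms, T = (0, 1) ∘ (1, -1) ∘ (-8, 8, 0) + (1, -1) ∘ (2, -1) ∘ (0, -1, 2) + (1, 0) ∘ (1, 0) ∘ (1, -1, 2) (one valid choice — decompositions are not unique — normalised so each a, b is primitive with positive first nonzero entry; check it by expanding all entries), so rank(T) ≤ 3.
These bounds meet, so rank(T) = 3.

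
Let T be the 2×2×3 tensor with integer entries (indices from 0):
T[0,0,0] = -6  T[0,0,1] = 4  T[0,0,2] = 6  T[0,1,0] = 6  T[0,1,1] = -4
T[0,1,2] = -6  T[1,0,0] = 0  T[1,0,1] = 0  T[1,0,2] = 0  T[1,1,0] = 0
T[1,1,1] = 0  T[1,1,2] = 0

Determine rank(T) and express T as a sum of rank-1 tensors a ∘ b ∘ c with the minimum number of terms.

rank(T) = 1

Lower bound: T ≠ 0 (e.g. T[0,0,0] = -6), so rank(T) ≥ 1.
Upper bound: if T = a ∘ b ∘ c then every fibre of T is a multiple of the corresponding factor, so read the factors off the fibres through the nonzero entry T[0,0,0] = -6.
The mode-1 fibre T[:,0,0] = [-6, 0] gives a = [1, 0] (primitive direction); the mode-2 fibre T[0,:,0] = [-6, 6] gives b = [1, -1]; then c[k] = T[0,0,k] / (a[0]·b[0]) = [-6, 4, 6] / 1 = [-6, 4, 6].
Expanding [1, 0] ∘ [1, -1] ∘ [-6, 4, 6] reproduces all 12 entries of T, so T = [1, 0] ∘ [1, -1] ∘ [-6, 4, 6] and rank(T) ≤ 1.
These bounds meet, so rank(T) = 1.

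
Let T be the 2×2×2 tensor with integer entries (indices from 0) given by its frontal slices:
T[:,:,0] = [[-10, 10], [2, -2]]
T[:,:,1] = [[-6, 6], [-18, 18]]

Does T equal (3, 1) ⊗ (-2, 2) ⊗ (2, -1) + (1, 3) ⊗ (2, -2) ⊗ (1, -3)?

No

Reconstruct entry (0,0,1) from the claimed factors: Σₗ aₗ[0]bₗ[0]cₗ[1] = (3)·(-2)·(-1) + (1)·(2)·(-3) = 0, but T[0,0,1] = -6. The claim is false.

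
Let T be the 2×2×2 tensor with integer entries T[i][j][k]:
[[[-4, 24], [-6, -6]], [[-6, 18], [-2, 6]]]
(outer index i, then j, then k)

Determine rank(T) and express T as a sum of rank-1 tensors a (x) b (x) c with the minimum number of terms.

rank(T) = 2

Lower bound: in the mode-2 unfolding of T (rows indexed by j, columns by (i,k)) the 2×2 minor on rows j ∈ {0, 1}, columns (i,k) ∈ {(0,0), (0,1)} is det [[-4, 24], [-6, -6]] = 168 ≠ 0, so that unfolding has rank ≥ 2 and hence rank(T) ≥ 2 (CP rank is at least every unfolding rank, though it can be larger).
Upper bound: with S_k = T[:,:,k], the two rank-1 terms a₁b₁ᵀ, a₂b₂ᵀ are the rank-1 members of the pencil x·S₀ + y·S₁.
det(x·S₀ + y·S₁) is −28·x² + 252·y² = (-28)·(x − 3·y)(x + 3·y), vanishing at (x:y) = (3:1) and (3:-1).
M₁ = 3·S₀ + S₁ = [[12, -24], [0, 0]] = 12·[1, 0][1, -2]ᵀ and M₂ = 3·S₀ − S₁ = [[-36, -12], [-36, -12]] = (-12)·[1, 1][3, 1]ᵀ, so take a₁ = [1, 0], b₁ = [1, -2], a₂ = [1, 1], b₂ = [3, 1].
Each slice is an integer combination of E₁ = a₁b₁ᵀ and E₂ = a₂b₂ᵀ: S₀ = 2·E₁ − 2·E₂, S₁ = 6·E₁ + 6·E₂; reading off coefficients, c₁ = [2, 6] and c₂ = [-2, 6].
Hence T = [1, 0] (x) [1, -2] (x) [2, 6] + [1, 1] (x) [3, 1] (x) [-2, 6], so rank(T) ≤ 2.
These bounds meet, so rank(T) = 2.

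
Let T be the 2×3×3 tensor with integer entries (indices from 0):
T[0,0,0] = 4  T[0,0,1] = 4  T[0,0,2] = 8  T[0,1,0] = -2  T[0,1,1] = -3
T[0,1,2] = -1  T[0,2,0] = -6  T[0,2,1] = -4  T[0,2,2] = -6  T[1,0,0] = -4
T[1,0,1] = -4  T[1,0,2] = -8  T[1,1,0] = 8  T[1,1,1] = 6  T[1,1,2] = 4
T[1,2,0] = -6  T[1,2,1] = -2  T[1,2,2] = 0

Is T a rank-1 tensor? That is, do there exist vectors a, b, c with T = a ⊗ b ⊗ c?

The mode-3 unfolding of T (rows indexed by k, columns by (i,j) = (0,0), (0,1), (0,2), (1,0), (1,1), (1,2)) is [[4, -2, -6, -4, 8, -6], [4, -3, -4, -4, 6, -2], [8, -1, -6, -8, 4, 0]].
There the 3×3 minor on rows k ∈ {0, 1, 2}, columns (i,j) ∈ {(0,0), (0,1), (0,2)} is det [[4, -2, -6], [4, -3, -4], [8, -1, -6]] = -48 ≠ 0, so this unfolding has rank ≥ 3; CP rank is at least every unfolding rank, so rank(T) ≥ 3.
In particular rank(T) ≥ 3 > 1, so T is not rank-1.

No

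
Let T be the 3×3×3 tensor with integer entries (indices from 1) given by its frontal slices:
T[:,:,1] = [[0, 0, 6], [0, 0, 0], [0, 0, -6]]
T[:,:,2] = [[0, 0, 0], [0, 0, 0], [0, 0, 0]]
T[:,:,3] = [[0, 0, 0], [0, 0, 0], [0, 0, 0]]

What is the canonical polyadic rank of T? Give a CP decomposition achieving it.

rank(T) = 1

Lower bound: T ≠ 0 (e.g. T[1,3,1] = 6), so rank(T) ≥ 1.
Upper bound: if T = a ⊗ b ⊗ c then every fibre of T is a multiple of the corresponding factor, so read the factors off the fibres through the nonzero entry T[1,3,1] = 6.
The mode-1 fibre T[:,3,1] = [6, 0, -6] gives a = (1, 0, -1) (primitive direction); the mode-2 fibre T[1,:,1] = [0, 0, 6] gives b = (0, 0, 1); then c[k] = T[1,3,k] / (a[1]·b[3]) = [6, 0, 0] / 1 = (6, 0, 0).
Expanding (1, 0, -1) ⊗ (0, 0, 1) ⊗ (6, 0, 0) reproduces all 27 entries of T, so T = (1, 0, -1) ⊗ (0, 0, 1) ⊗ (6, 0, 0) and rank(T) ≤ 1.
These bounds meet, so rank(T) = 1.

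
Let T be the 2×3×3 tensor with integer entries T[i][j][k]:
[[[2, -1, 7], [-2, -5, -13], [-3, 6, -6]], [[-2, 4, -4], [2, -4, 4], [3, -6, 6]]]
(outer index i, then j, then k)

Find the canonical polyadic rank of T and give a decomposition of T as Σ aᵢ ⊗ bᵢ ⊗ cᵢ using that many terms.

Lower bound: in the mode-1 unfolding of T (rows indexed by i, columns by (j,k)) the 2×2 minor on rows i ∈ {0, 1}, columns (j,k) ∈ {(0,0), (0,1)} is det [[2, -1], [-2, 4]] = 6 ≠ 0, so that unfolding has rank ≥ 2 and hence rank(T) ≥ 2 (CP rank is at least every unfolding rank, though it can be larger).
Upper bound: with S_k = T[:,:,k], the two rank-1 terms a₁b₁ᵀ, a₂b₂ᵀ are the rank-1 members of the pencil x·S₀ + y·S₁.
The 2×2 minor of x·S₀ + y·S₁ on rows {0,1}, columns {0,1} is −12·xy + 24·y² = (-12)·(x − 2·y)(y), vanishing at (x:y) = (2:1) and (1:0).
M₁ = 2·S₀ + S₁ = [[3, -9, 0], [0, 0, 0]] = 3·[1, 0][1, -3, 0]ᵀ and M₂ = S₀ = [[2, -2, -3], [-2, 2, 3]] = [1, -1][2, -2, -3]ᵀ, so take a₁ = [1, 0], b₁ = [1, -3, 0], a₂ = [1, -1], b₂ = [2, -2, -3].
Each slice is an integer combination of E₁ = a₁b₁ᵀ and E₂ = a₂b₂ᵀ: S₀ = E₂, S₁ = 3·E₁ − 2·E₂, S₂ = 3·E₁ + 2·E₂; reading off coefficients, c₁ = [0, 3, 3] and c₂ = [1, -2, 2].
Hence T = [1, 0] ⊗ [1, -3, 0] ⊗ [0, 3, 3] + [1, -1] ⊗ [2, -2, -3] ⊗ [1, -2, 2], so rank(T) ≤ 2.
These bounds meet, so rank(T) = 2.

rank(T) = 2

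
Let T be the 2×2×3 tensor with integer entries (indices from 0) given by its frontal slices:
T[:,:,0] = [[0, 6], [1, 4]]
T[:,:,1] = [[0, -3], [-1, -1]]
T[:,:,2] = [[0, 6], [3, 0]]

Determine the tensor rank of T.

2

Lower bound: the mode-2 unfolding of T (rows indexed by j, columns by (i,k) = (0,0), (0,1), (0,2), (1,0), (1,1), (1,2)) is [[0, 0, 0, 1, -1, 3], [6, -3, 6, 4, -1, 0]].
There the 2×2 minor on rows j ∈ {0, 1}, columns (i,k) ∈ {(0,0), (1,0)} is det [[0, 1], [6, 4]] = -6 ≠ 0, so this unfolding has rank ≥ 2; CP rank is at least every unfolding rank, so rank(T) ≥ 2. (Unfolding ranks only ever bound the CP rank from below — rank(T) can be strictly larger than all of them — so the matching upper bound has to come from an explicit 2-term decomposition.)
Upper bound — finding two terms. Write S_k = T[:,:,k] for the frontal slices: S₀ = [[0, 6], [1, 4]], S₁ = [[0, -3], [-1, -1]], S₂ = [[0, 6], [3, 0]].
If T = a₁ (x) b₁ (x) c₁ + a₂ (x) b₂ (x) c₂ then each S_k = c₁[k]·a₁b₁ᵀ + c₂[k]·a₂b₂ᵀ. S₀ and S₁ are linearly independent, so a₁b₁ᵀ and a₂b₂ᵀ must span the same plane of matrices: they are the rank-1 matrices of the form x·S₀ + y·S₁.
det(x·S₀ + y·S₁) is −6·x² + 9·xy − 3·y² = (-3)·(2·x − y)(x − y), vanishing at (x:y) = (1:2) and (1:1).
M₁ = S₀ + 2·S₁ = [[0, 0], [-1, 2]] = −[0, 1][1, -2]ᵀ and M₂ = S₀ + S₁ = [[0, 3], [0, 3]] = 3·[1, 1][0, 1]ᵀ, so take a₁ = [0, 1], b₁ = [1, -2], a₂ = [1, 1], b₂ = [0, 1].
Each slice is an integer combination of E₁ = a₁b₁ᵀ and E₂ = a₂b₂ᵀ: S₀ = E₁ + 6·E₂, S₁ = −E₁ − 3·E₂, S₂ = 3·E₁ + 6·E₂; reading off coefficients, c₁ = [1, -1, 3] and c₂ = [6, -3, 6].
Hence T = [0, 1] (x) [1, -2] (x) [1, -1, 3] + [1, 1] (x) [0, 1] (x) [6, -3, 6], so rank(T) ≤ 2.
These bounds meet, so rank(T) = 2.
Check entry T[1,0,2] = 3: (1)·(1)·(3) + (1)·(0)·(6) = 3.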